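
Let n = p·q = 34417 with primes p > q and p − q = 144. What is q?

Since p = q + 144, we have 34417 = q(q + 144), so q² + 144q − 34417 = 0.
Discriminant: 144² + 4·34417 = 20736 + 137668 = 158404; √158404 = 398.
q = (−144 + 398)/2 = 127, and p = q + 144 = 271.
Check: 127 · 271 = 34417.

127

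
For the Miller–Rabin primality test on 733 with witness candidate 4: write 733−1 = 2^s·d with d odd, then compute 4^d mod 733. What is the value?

732

733 − 1 = 732 = 2^2 · 183, so d = 183.
4^1 ≡ 4 (mod 733)
4^2 ≡ 4^2 = 16 ≡ 16 (mod 733)
4^4 ≡ 16^2 = 256 ≡ 256 (mod 733)
4^8 ≡ 256^2 = 65536 ≡ 299 (mod 733)
4^16 ≡ 299^2 = 89401 ≡ 708 (mod 733)
4^32 ≡ 708^2 = 501264 ≡ 625 (mod 733)
4^64 ≡ 625^2 = 390625 ≡ 669 (mod 733)
4^128 ≡ 669^2 = 447561 ≡ 431 (mod 733)
183 = 128 + 32 + 16 + 4 + 2 + 1 in binary powers of 2.
So 4^183 ≡ 431 · 625 · 708 · 256 · 16 · 4 ≡ 732 (mod 733).
Since 4^d ≡ 732 (mod 733), base 4 does not prove 733 composite.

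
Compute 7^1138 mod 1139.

236

7^1 ≡ 7 (mod 1139)
7^2 ≡ 7^2 = 49 ≡ 49 (mod 1139)
7^4 ≡ 49^2 = 2401 ≡ 123 (mod 1139)
7^8 ≡ 123^2 = 15129 ≡ 322 (mod 1139)
7^16 ≡ 322^2 = 103684 ≡ 35 (mod 1139)
7^32 ≡ 35^2 = 1225 ≡ 86 (mod 1139)
7^64 ≡ 86^2 = 7396 ≡ 562 (mod 1139)
7^128 ≡ 562^2 = 315844 ≡ 341 (mod 1139)
7^256 ≡ 341^2 = 116281 ≡ 103 (mod 1139)
7^512 ≡ 103^2 = 10609 ≡ 358 (mod 1139)
7^1024 ≡ 358^2 = 128164 ≡ 596 (mod 1139)
1138 = 1024 + 64 + 32 + 16 + 2 in binary powers of 2.
So 7^1138 ≡ 596 · 562 · 86 · 35 · 49 ≡ 236 (mod 1139).
Since 236 ≠ 1, base 7 is a Fermat witness: 1139 is composite.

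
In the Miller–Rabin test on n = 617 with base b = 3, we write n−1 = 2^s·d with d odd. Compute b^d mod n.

617 − 1 = 616 = 2^3 · 77, so d = 77.
3^1 ≡ 3 (mod 617)
3^2 ≡ 3^2 = 9 ≡ 9 (mod 617)
3^4 ≡ 9^2 = 81 ≡ 81 (mod 617)
3^8 ≡ 81^2 = 6561 ≡ 391 (mod 617)
3^16 ≡ 391^2 = 152881 ≡ 482 (mod 617)
3^32 ≡ 482^2 = 232324 ≡ 332 (mod 617)
3^64 ≡ 332^2 = 110224 ≡ 398 (mod 617)
77 = 64 + 8 + 4 + 1 in binary powers of 2.
So 3^77 ≡ 398 · 391 · 81 · 3 ≡ 478 (mod 617).
Squaring chain: 478 → 194 → 616; reaches −1, so base 3 does not prove 617 composite.

478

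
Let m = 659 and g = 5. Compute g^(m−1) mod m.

5^1 ≡ 5 (mod 659)
5^2 ≡ 5^2 = 25 ≡ 25 (mod 659)
5^4 ≡ 25^2 = 625 ≡ 625 (mod 659)
5^8 ≡ 625^2 = 390625 ≡ 497 (mod 659)
5^16 ≡ 497^2 = 247009 ≡ 543 (mod 659)
5^32 ≡ 543^2 = 294849 ≡ 276 (mod 659)
5^64 ≡ 276^2 = 76176 ≡ 391 (mod 659)
5^128 ≡ 391^2 = 152881 ≡ 652 (mod 659)
5^256 ≡ 652^2 = 425104 ≡ 49 (mod 659)
5^512 ≡ 49^2 = 2401 ≡ 424 (mod 659)
658 = 512 + 128 + 16 + 2 in binary powers of 2.
So 5^658 ≡ 424 · 652 · 543 · 25 ≡ 1 (mod 659).
Since the result is 1, base 5 gives no evidence that 659 is composite.

1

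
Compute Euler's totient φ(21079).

Factor: 21079 = 107 · 197.
φ(21079) = (107−1) · (197−1) = 106 · 196 = 20776.

20776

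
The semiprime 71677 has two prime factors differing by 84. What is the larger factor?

313

Since p = q + 84, we have 71677 = q(q + 84), so q² + 84q − 71677 = 0.
Discriminant: 84² + 4·71677 = 7056 + 286708 = 293764; √293764 = 542.
q = (−84 + 542)/2 = 229, and p = q + 84 = 313.
Check: 229 · 313 = 71677.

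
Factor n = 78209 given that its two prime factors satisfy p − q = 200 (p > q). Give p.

Since p = q + 200, we have 78209 = q(q + 200), so q² + 200q − 78209 = 0.
Discriminant: 200² + 4·78209 = 40000 + 312836 = 352836; √352836 = 594.
q = (−200 + 594)/2 = 197, and p = q + 200 = 397.
Check: 197 · 397 = 78209.

397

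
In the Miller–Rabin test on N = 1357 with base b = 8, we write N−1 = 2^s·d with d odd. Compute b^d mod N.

1357 − 1 = 1356 = 2^2 · 339, so d = 339.
8^1 ≡ 8 (mod 1357)
8^2 ≡ 8^2 = 64 ≡ 64 (mod 1357)
8^4 ≡ 64^2 = 4096 ≡ 25 (mod 1357)
8^8 ≡ 25^2 = 625 ≡ 625 (mod 1357)
8^16 ≡ 625^2 = 390625 ≡ 1166 (mod 1357)
8^32 ≡ 1166^2 = 1359556 ≡ 1199 (mod 1357)
8^64 ≡ 1199^2 = 1437601 ≡ 538 (mod 1357)
8^128 ≡ 538^2 = 289444 ≡ 403 (mod 1357)
8^256 ≡ 403^2 = 162409 ≡ 926 (mod 1357)
339 = 256 + 64 + 16 + 2 + 1 in binary powers of 2.
So 8^339 ≡ 926 · 538 · 1166 · 64 · 8 ≡ 55 (mod 1357).
Squaring chain: 55 → 311; never reaches −1, so base 8 is a Miller–Rabin witness that 1357 is composite.

55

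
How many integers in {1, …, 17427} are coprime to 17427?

11232

Factor: 17427 = 3 · 37 · 157.
φ(17427) = (3−1) · (37−1) · (157−1) = 2 · 36 · 156 = 11232.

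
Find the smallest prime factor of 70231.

70231 is odd.
Digit sum 13, not divisible by 3.
Ends in 1: not divisible by 5.
7: 70231 = 7·10033

7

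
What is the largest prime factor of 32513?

61

32513 = 13 · 2501
2501 = 41 · 61
61 is prime.
So 32513 = 13 · 41 · 61; the largest prime factor is 61.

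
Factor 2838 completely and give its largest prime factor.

2838 = 2 · 1419
1419 = 3 · 473
473 = 11 · 43
43 is prime.
So 2838 = 2 · 3 · 11 · 43; the largest prime factor is 43.

43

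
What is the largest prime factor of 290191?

290191 = 11 · 26381
26381 = 23 · 1147
1147 = 31 · 37
37 is prime.
So 290191 = 11 · 23 · 31 · 37; the largest prime factor is 37.

37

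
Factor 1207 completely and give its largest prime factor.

71

1207 = 17 · 71
71 is prime.
So 1207 = 17 · 71; the largest prime factor is 71.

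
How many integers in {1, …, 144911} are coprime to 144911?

131040

Factor: 144911 = 13 · 71 · 157.
φ(144911) = (13−1) · (71−1) · (157−1) = 12 · 70 · 156 = 131040.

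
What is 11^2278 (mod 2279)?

471

11^1 ≡ 11 (mod 2279)
11^2 ≡ 11^2 = 121 ≡ 121 (mod 2279)
11^4 ≡ 121^2 = 14641 ≡ 967 (mod 2279)
11^8 ≡ 967^2 = 935089 ≡ 699 (mod 2279)
11^16 ≡ 699^2 = 488601 ≡ 895 (mod 2279)
11^32 ≡ 895^2 = 801025 ≡ 1096 (mod 2279)
11^64 ≡ 1096^2 = 1201216 ≡ 183 (mod 2279)
11^128 ≡ 183^2 = 33489 ≡ 1583 (mod 2279)
11^256 ≡ 1583^2 = 2505889 ≡ 1268 (mod 2279)
11^512 ≡ 1268^2 = 1607824 ≡ 1129 (mod 2279)
11^1024 ≡ 1129^2 = 1274641 ≡ 680 (mod 2279)
11^2048 ≡ 680^2 = 462400 ≡ 2042 (mod 2279)
2278 = 2048 + 128 + 64 + 32 + 4 + 2 in binary powers of 2.
So 11^2278 ≡ 2042 · 1583 · 183 · 1096 · 967 · 121 ≡ 471 (mod 2279).
Since 471 ≠ 1, base 11 is a Fermat witness: 2279 is composite.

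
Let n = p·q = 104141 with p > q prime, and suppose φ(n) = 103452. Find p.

467

φ(n) = (p−1)(q−1) = n − (p+q) + 1, so p + q = 104141 − 103452 + 1 = 690.
p and q are the roots of t² − 690t + 104141 = 0.
Discriminant: 690² − 4·104141 = 476100 − 416564 = 59536; √59536 = 244.
q = (690 − 244)/2 = 223, p = (690 + 244)/2 = 467.
Check: 223 · 467 = 104141.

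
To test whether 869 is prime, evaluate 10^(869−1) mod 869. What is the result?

749

10^1 ≡ 10 (mod 869)
10^2 ≡ 10^2 = 100 ≡ 100 (mod 869)
10^4 ≡ 100^2 = 10000 ≡ 441 (mod 869)
10^8 ≡ 441^2 = 194481 ≡ 694 (mod 869)
10^16 ≡ 694^2 = 481636 ≡ 210 (mod 869)
10^32 ≡ 210^2 = 44100 ≡ 650 (mod 869)
10^64 ≡ 650^2 = 422500 ≡ 166 (mod 869)
10^128 ≡ 166^2 = 27556 ≡ 617 (mod 869)
10^256 ≡ 617^2 = 380689 ≡ 67 (mod 869)
10^512 ≡ 67^2 = 4489 ≡ 144 (mod 869)
868 = 512 + 256 + 64 + 32 + 4 in binary powers of 2.
So 10^868 ≡ 144 · 67 · 166 · 650 · 441 ≡ 749 (mod 869).
Since 749 ≠ 1, base 10 is a Fermat witness: 869 is composite.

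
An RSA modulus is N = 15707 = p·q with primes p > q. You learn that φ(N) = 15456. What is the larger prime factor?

φ(n) = (p−1)(q−1) = n − (p+q) + 1, so p + q = 15707 − 15456 + 1 = 252.
p and q are the roots of t² − 252t + 15707 = 0.
Discriminant: 252² − 4·15707 = 63504 − 62828 = 676; √676 = 26.
q = (252 − 26)/2 = 113, p = (252 + 26)/2 = 139.
Check: 113 · 139 = 15707.

139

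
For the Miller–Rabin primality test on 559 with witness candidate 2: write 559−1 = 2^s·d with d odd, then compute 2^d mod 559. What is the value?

559 − 1 = 558 = 2^1 · 279, so d = 279.
2^1 ≡ 2 (mod 559)
2^2 ≡ 2^2 = 4 ≡ 4 (mod 559)
2^4 ≡ 4^2 = 16 ≡ 16 (mod 559)
2^8 ≡ 16^2 = 256 ≡ 256 (mod 559)
2^16 ≡ 256^2 = 65536 ≡ 133 (mod 559)
2^32 ≡ 133^2 = 17689 ≡ 360 (mod 559)
2^64 ≡ 360^2 = 129600 ≡ 471 (mod 559)
2^128 ≡ 471^2 = 221841 ≡ 477 (mod 559)
2^256 ≡ 477^2 = 227529 ≡ 16 (mod 559)
279 = 256 + 16 + 4 + 2 + 1 in binary powers of 2.
So 2^279 ≡ 16 · 133 · 16 · 4 · 2 ≡ 151 (mod 559).
Squaring chain: 151; never reaches −1, so base 2 is a Miller–Rabin witness that 559 is composite.

151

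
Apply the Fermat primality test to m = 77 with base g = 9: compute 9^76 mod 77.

9^1 ≡ 9 (mod 77)
9^2 ≡ 9^2 = 81 ≡ 4 (mod 77)
9^4 ≡ 4^2 = 16 ≡ 16 (mod 77)
9^8 ≡ 16^2 = 256 ≡ 25 (mod 77)
9^16 ≡ 25^2 = 625 ≡ 9 (mod 77)
9^32 ≡ 9^2 = 81 ≡ 4 (mod 77)
9^64 ≡ 4^2 = 16 ≡ 16 (mod 77)
76 = 64 + 8 + 4 in binary powers of 2.
So 9^76 ≡ 16 · 25 · 16 ≡ 9 (mod 77).
Since 9 ≠ 1, base 9 is a Fermat witness: 77 is composite.

9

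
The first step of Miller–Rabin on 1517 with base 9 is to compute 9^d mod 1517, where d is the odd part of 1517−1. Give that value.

1517 − 1 = 1516 = 2^2 · 379, so d = 379.
9^1 ≡ 9 (mod 1517)
9^2 ≡ 9^2 = 81 ≡ 81 (mod 1517)
9^4 ≡ 81^2 = 6561 ≡ 493 (mod 1517)
9^8 ≡ 493^2 = 243049 ≡ 329 (mod 1517)
9^16 ≡ 329^2 = 108241 ≡ 534 (mod 1517)
9^32 ≡ 534^2 = 285156 ≡ 1477 (mod 1517)
9^64 ≡ 1477^2 = 2181529 ≡ 83 (mod 1517)
9^128 ≡ 83^2 = 6889 ≡ 821 (mod 1517)
9^256 ≡ 821^2 = 674041 ≡ 493 (mod 1517)
379 = 256 + 64 + 32 + 16 + 8 + 2 + 1 in binary powers of 2.
So 9^379 ≡ 493 · 83 · 1477 · 534 · 329 · 81 · 9 ≡ 934 (mod 1517).
Squaring chain: 934 → 81; never reaches −1, so base 9 is a Miller–Rabin witness that 1517 is composite.

934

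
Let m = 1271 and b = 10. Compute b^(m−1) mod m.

780

10^1 ≡ 10 (mod 1271)
10^2 ≡ 10^2 = 100 ≡ 100 (mod 1271)
10^4 ≡ 100^2 = 10000 ≡ 1103 (mod 1271)
10^8 ≡ 1103^2 = 1216609 ≡ 262 (mod 1271)
10^16 ≡ 262^2 = 68644 ≡ 10 (mod 1271)
10^32 ≡ 10^2 = 100 ≡ 100 (mod 1271)
10^64 ≡ 100^2 = 10000 ≡ 1103 (mod 1271)
10^128 ≡ 1103^2 = 1216609 ≡ 262 (mod 1271)
10^256 ≡ 262^2 = 68644 ≡ 10 (mod 1271)
10^512 ≡ 10^2 = 100 ≡ 100 (mod 1271)
10^1024 ≡ 100^2 = 10000 ≡ 1103 (mod 1271)
1270 = 1024 + 128 + 64 + 32 + 16 + 4 + 2 in binary powers of 2.
So 10^1270 ≡ 1103 · 262 · 1103 · 100 · 10 · 1103 · 100 ≡ 780 (mod 1271).
Since 780 ≠ 1, base 10 is a Fermat witness: 1271 is composite.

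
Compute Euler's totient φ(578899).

Factor: 578899 = 47 · 109 · 113.
φ(578899) = (47−1) · (109−1) · (113−1) = 46 · 108 · 112 = 556416.

556416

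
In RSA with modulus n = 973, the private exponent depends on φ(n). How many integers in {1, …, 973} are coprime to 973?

Factor: 973 = 7 · 139.
φ(973) = (7−1) · (139−1) = 6 · 138 = 828.

828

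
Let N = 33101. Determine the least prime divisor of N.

79

33101 is odd.
Digit sum 8, not divisible by 3.
Ends in 1: not divisible by 5.
7: 33101 = 7·4728 + 5
11: 33101 = 11·3009 + 2
13: 33101 = 13·2546 + 3
17: 33101 = 17·1947 + 2
19: 33101 = 19·1742 + 3
23: 33101 = 23·1439 + 4
29: 33101 = 29·1141 + 12
31: 33101 = 31·1067 + 24
37: 33101 = 37·894 + 23
41: 33101 = 41·807 + 14
43: 33101 = 43·769 + 34
47: 33101 = 47·704 + 13
53: 33101 = 53·624 + 29
59: 33101 = 59·561 + 2
61: 33101 = 61·542 + 39
67: 33101 = 67·494 + 3
71: 33101 = 71·466 + 15
73: 33101 = 73·453 + 32
79: 33101 = 79·419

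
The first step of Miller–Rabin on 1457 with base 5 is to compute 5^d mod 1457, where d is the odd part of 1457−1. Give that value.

160

1457 − 1 = 1456 = 2^4 · 91, so d = 91.
5^1 ≡ 5 (mod 1457)
5^2 ≡ 5^2 = 25 ≡ 25 (mod 1457)
5^4 ≡ 25^2 = 625 ≡ 625 (mod 1457)
5^8 ≡ 625^2 = 390625 ≡ 149 (mod 1457)
5^16 ≡ 149^2 = 22201 ≡ 346 (mod 1457)
5^32 ≡ 346^2 = 119716 ≡ 242 (mod 1457)
5^64 ≡ 242^2 = 58564 ≡ 284 (mod 1457)
91 = 64 + 16 + 8 + 2 + 1 in binary powers of 2.
So 5^91 ≡ 284 · 346 · 149 · 25 · 5 ≡ 160 (mod 1457).
Squaring chain: 160 → 831 → 1400 → 335; never reaches −1, so base 5 is a Miller–Rabin witness that 1457 is composite.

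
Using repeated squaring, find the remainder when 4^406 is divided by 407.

70

4^1 ≡ 4 (mod 407)
4^2 ≡ 4^2 = 16 ≡ 16 (mod 407)
4^4 ≡ 16^2 = 256 ≡ 256 (mod 407)
4^8 ≡ 256^2 = 65536 ≡ 9 (mod 407)
4^16 ≡ 9^2 = 81 ≡ 81 (mod 407)
4^32 ≡ 81^2 = 6561 ≡ 49 (mod 407)
4^64 ≡ 49^2 = 2401 ≡ 366 (mod 407)
4^128 ≡ 366^2 = 133956 ≡ 53 (mod 407)
4^256 ≡ 53^2 = 2809 ≡ 367 (mod 407)
406 = 256 + 128 + 16 + 4 + 2 in binary powers of 2.
So 4^406 ≡ 367 · 53 · 81 · 256 · 16 ≡ 70 (mod 407).
Since 70 ≠ 1, base 4 is a Fermat witness: 407 is composite.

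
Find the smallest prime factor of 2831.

19

2831 is odd.
Digit sum 14, not divisible by 3.
Ends in 1: not divisible by 5.
7: 2831 = 7·404 + 3
11: 2831 = 11·257 + 4
13: 2831 = 13·217 + 10
17: 2831 = 17·166 + 9
19: 2831 = 19·149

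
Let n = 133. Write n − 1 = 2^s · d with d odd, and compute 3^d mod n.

69

133 − 1 = 132 = 2^2 · 33, so d = 33.
3^1 ≡ 3 (mod 133)
3^2 ≡ 3^2 = 9 ≡ 9 (mod 133)
3^4 ≡ 9^2 = 81 ≡ 81 (mod 133)
3^8 ≡ 81^2 = 6561 ≡ 44 (mod 133)
3^16 ≡ 44^2 = 1936 ≡ 74 (mod 133)
3^32 ≡ 74^2 = 5476 ≡ 23 (mod 133)
33 = 32 + 1 in binary powers of 2.
So 3^33 ≡ 23 · 3 ≡ 69 (mod 133).
Squaring chain: 69 → 106; never reaches −1, so base 3 is a Miller–Rabin witness that 133 is composite.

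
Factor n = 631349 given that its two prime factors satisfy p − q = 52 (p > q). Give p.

Since p = q + 52, we have 631349 = q(q + 52), so q² + 52q − 631349 = 0.
Discriminant: 52² + 4·631349 = 2704 + 2525396 = 2528100; √2528100 = 1590.
q = (−52 + 1590)/2 = 769, and p = q + 52 = 821.
Check: 769 · 821 = 631349.

821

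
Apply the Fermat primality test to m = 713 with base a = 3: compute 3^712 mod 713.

3^1 ≡ 3 (mod 713)
3^2 ≡ 3^2 = 9 ≡ 9 (mod 713)
3^4 ≡ 9^2 = 81 ≡ 81 (mod 713)
3^8 ≡ 81^2 = 6561 ≡ 144 (mod 713)
3^16 ≡ 144^2 = 20736 ≡ 59 (mod 713)
3^32 ≡ 59^2 = 3481 ≡ 629 (mod 713)
3^64 ≡ 629^2 = 395641 ≡ 639 (mod 713)
3^128 ≡ 639^2 = 408321 ≡ 485 (mod 713)
3^256 ≡ 485^2 = 235225 ≡ 648 (mod 713)
3^512 ≡ 648^2 = 419904 ≡ 660 (mod 713)
712 = 512 + 128 + 64 + 8 in binary powers of 2.
So 3^712 ≡ 660 · 485 · 639 · 144 ≡ 696 (mod 713).
Since 696 ≠ 1, base 3 is a Fermat witness: 713 is composite.

696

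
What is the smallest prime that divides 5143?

5143 is odd.
Digit sum 13, not divisible by 3.
Ends in 3: not divisible by 5.
7: 5143 = 7·734 + 5
11: 5143 = 11·467 + 6
13: 5143 = 13·395 + 8
17: 5143 = 17·302 + 9
19: 5143 = 19·270 + 13
23: 5143 = 23·223 + 14
29: 5143 = 29·177 + 10
31: 5143 = 31·165 + 28
37: 5143 = 37·139

37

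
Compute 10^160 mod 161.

144

10^1 ≡ 10 (mod 161)
10^2 ≡ 10^2 = 100 ≡ 100 (mod 161)
10^4 ≡ 100^2 = 10000 ≡ 18 (mod 161)
10^8 ≡ 18^2 = 324 ≡ 2 (mod 161)
10^16 ≡ 2^2 = 4 ≡ 4 (mod 161)
10^32 ≡ 4^2 = 16 ≡ 16 (mod 161)
10^64 ≡ 16^2 = 256 ≡ 95 (mod 161)
10^128 ≡ 95^2 = 9025 ≡ 9 (mod 161)
160 = 128 + 32 in binary powers of 2.
So 10^160 ≡ 9 · 16 ≡ 144 (mod 161).
Since 144 ≠ 1, base 10 is a Fermat witness: 161 is composite.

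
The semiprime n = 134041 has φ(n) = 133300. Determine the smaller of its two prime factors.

φ(n) = (p−1)(q−1) = n − (p+q) + 1, so p + q = 134041 − 133300 + 1 = 742.
p and q are the roots of t² − 742t + 134041 = 0.
Discriminant: 742² − 4·134041 = 550564 − 536164 = 14400; √14400 = 120.
q = (742 − 120)/2 = 311, p = (742 + 120)/2 = 431.
Check: 311 · 431 = 134041.

311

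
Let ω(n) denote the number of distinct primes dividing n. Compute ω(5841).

3

5841 = 3^2 · 649
649 = 11 · 59
5841 = 3^2 · 11 · 59, which has 3 distinct prime factors.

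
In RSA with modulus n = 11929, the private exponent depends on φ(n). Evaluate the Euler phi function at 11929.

Factor: 11929 = 79 · 151.
φ(11929) = (79−1) · (151−1) = 78 · 150 = 11700.

11700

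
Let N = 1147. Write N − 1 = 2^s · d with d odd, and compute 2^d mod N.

1147 − 1 = 1146 = 2^1 · 573, so d = 573.
2^1 ≡ 2 (mod 1147)
2^2 ≡ 2^2 = 4 ≡ 4 (mod 1147)
2^4 ≡ 4^2 = 16 ≡ 16 (mod 1147)
2^8 ≡ 16^2 = 256 ≡ 256 (mod 1147)
2^16 ≡ 256^2 = 65536 ≡ 157 (mod 1147)
2^32 ≡ 157^2 = 24649 ≡ 562 (mod 1147)
2^64 ≡ 562^2 = 315844 ≡ 419 (mod 1147)
2^128 ≡ 419^2 = 175561 ≡ 70 (mod 1147)
2^256 ≡ 70^2 = 4900 ≡ 312 (mod 1147)
2^512 ≡ 312^2 = 97344 ≡ 996 (mod 1147)
573 = 512 + 32 + 16 + 8 + 4 + 1 in binary powers of 2.
So 2^573 ≡ 996 · 562 · 157 · 256 · 16 · 2 ≡ 1124 (mod 1147).
Squaring chain: 1124; never reaches −1, so base 2 is a Miller–Rabin witness that 1147 is composite.

1124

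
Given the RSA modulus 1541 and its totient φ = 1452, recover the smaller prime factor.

23

φ(n) = (p−1)(q−1) = n − (p+q) + 1, so p + q = 1541 − 1452 + 1 = 90.
p and q are the roots of t² − 90t + 1541 = 0.
Discriminant: 90² − 4·1541 = 8100 − 6164 = 1936; √1936 = 44.
q = (90 − 44)/2 = 23, p = (90 + 44)/2 = 67.
Check: 23 · 67 = 1541.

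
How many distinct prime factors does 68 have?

68 = 2^2 · 17
68 = 2^2 · 17, which has 2 distinct prime factors.

2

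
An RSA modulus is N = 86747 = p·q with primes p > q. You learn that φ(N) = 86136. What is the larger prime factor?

389

φ(n) = (p−1)(q−1) = n − (p+q) + 1, so p + q = 86747 − 86136 + 1 = 612.
p and q are the roots of t² − 612t + 86747 = 0.
Discriminant: 612² − 4·86747 = 374544 − 346988 = 27556; √27556 = 166.
q = (612 − 166)/2 = 223, p = (612 + 166)/2 = 389.
Check: 223 · 389 = 86747.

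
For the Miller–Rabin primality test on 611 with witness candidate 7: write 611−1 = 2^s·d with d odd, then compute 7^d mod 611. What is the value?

102

611 − 1 = 610 = 2^1 · 305, so d = 305.
7^1 ≡ 7 (mod 611)
7^2 ≡ 7^2 = 49 ≡ 49 (mod 611)
7^4 ≡ 49^2 = 2401 ≡ 568 (mod 611)
7^8 ≡ 568^2 = 322624 ≡ 16 (mod 611)
7^16 ≡ 16^2 = 256 ≡ 256 (mod 611)
7^32 ≡ 256^2 = 65536 ≡ 159 (mod 611)
7^64 ≡ 159^2 = 25281 ≡ 230 (mod 611)
7^128 ≡ 230^2 = 52900 ≡ 354 (mod 611)
7^256 ≡ 354^2 = 125316 ≡ 61 (mod 611)
305 = 256 + 32 + 16 + 1 in binary powers of 2.
So 7^305 ≡ 61 · 159 · 256 · 7 ≡ 102 (mod 611).
Squaring chain: 102; never reaches −1, so base 7 is a Miller–Rabin witness that 611 is composite.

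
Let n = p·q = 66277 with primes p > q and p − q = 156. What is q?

191

Since p = q + 156, we have 66277 = q(q + 156), so q² + 156q − 66277 = 0.
Discriminant: 156² + 4·66277 = 24336 + 265108 = 289444; √289444 = 538.
q = (−156 + 538)/2 = 191, and p = q + 156 = 347.
Check: 191 · 347 = 66277.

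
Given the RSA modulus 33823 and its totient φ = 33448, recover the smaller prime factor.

149

φ(n) = (p−1)(q−1) = n − (p+q) + 1, so p + q = 33823 − 33448 + 1 = 376.
p and q are the roots of t² − 376t + 33823 = 0.
Discriminant: 376² − 4·33823 = 141376 − 135292 = 6084; √6084 = 78.
q = (376 − 78)/2 = 149, p = (376 + 78)/2 = 227.
Check: 149 · 227 = 33823.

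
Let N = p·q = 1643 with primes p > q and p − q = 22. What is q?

31

Since p = q + 22, we have 1643 = q(q + 22), so q² + 22q − 1643 = 0.
Discriminant: 22² + 4·1643 = 484 + 6572 = 7056; √7056 = 84.
q = (−22 + 84)/2 = 31, and p = q + 22 = 53.
Check: 31 · 53 = 1643.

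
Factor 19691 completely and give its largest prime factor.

19691 = 7 · 2813
2813 = 29 · 97
97 is prime.
So 19691 = 7 · 29 · 97; the largest prime factor is 97.

97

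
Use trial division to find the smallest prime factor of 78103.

83

78103 is odd.
Digit sum 19, not divisible by 3.
Ends in 3: not divisible by 5.
7: 78103 = 7·11157 + 4
11: 78103 = 11·7100 + 3
13: 78103 = 13·6007 + 12
17: 78103 = 17·4594 + 5
19: 78103 = 19·4110 + 13
23: 78103 = 23·3395 + 18
29: 78103 = 29·2693 + 6
31: 78103 = 31·2519 + 14
37: 78103 = 37·2110 + 33
41: 78103 = 41·1904 + 39
43: 78103 = 43·1816 + 15
47: 78103 = 47·1661 + 36
53: 78103 = 53·1473 + 34
59: 78103 = 59·1323 + 46
61: 78103 = 61·1280 + 23
67: 78103 = 67·1165 + 48
71: 78103 = 71·1100 + 3
73: 78103 = 73·1069 + 66
79: 78103 = 79·988 + 51
83: 78103 = 83·941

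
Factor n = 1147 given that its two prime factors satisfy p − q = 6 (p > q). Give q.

Since p = q + 6, we have 1147 = q(q + 6), so q² + 6q − 1147 = 0.
Discriminant: 6² + 4·1147 = 36 + 4588 = 4624; √4624 = 68.
q = (−6 + 68)/2 = 31, and p = q + 6 = 37.
Check: 31 · 37 = 1147.

31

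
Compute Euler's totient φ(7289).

7056

Factor: 7289 = 37 · 197.
φ(7289) = (37−1) · (197−1) = 36 · 196 = 7056.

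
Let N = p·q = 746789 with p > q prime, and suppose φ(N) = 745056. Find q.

797

φ(n) = (p−1)(q−1) = n − (p+q) + 1, so p + q = 746789 − 745056 + 1 = 1734.
p and q are the roots of t² − 1734t + 746789 = 0.
Discriminant: 1734² − 4·746789 = 3006756 − 2987156 = 19600; √19600 = 140.
q = (1734 − 140)/2 = 797, p = (1734 + 140)/2 = 937.
Check: 797 · 937 = 746789.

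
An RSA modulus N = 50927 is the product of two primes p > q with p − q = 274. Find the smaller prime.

Since p = q + 274, we have 50927 = q(q + 274), so q² + 274q − 50927 = 0.
Discriminant: 274² + 4·50927 = 75076 + 203708 = 278784; √278784 = 528.
q = (−274 + 528)/2 = 127, and p = q + 274 = 401.
Check: 127 · 401 = 50927.

127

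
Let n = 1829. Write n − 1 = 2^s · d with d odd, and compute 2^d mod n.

655

1829 − 1 = 1828 = 2^2 · 457, so d = 457.
2^1 ≡ 2 (mod 1829)
2^2 ≡ 2^2 = 4 ≡ 4 (mod 1829)
2^4 ≡ 4^2 = 16 ≡ 16 (mod 1829)
2^8 ≡ 16^2 = 256 ≡ 256 (mod 1829)
2^16 ≡ 256^2 = 65536 ≡ 1521 (mod 1829)
2^32 ≡ 1521^2 = 2313441 ≡ 1585 (mod 1829)
2^64 ≡ 1585^2 = 2512225 ≡ 1008 (mod 1829)
2^128 ≡ 1008^2 = 1016064 ≡ 969 (mod 1829)
2^256 ≡ 969^2 = 938961 ≡ 684 (mod 1829)
457 = 256 + 128 + 64 + 8 + 1 in binary powers of 2.
So 2^457 ≡ 684 · 969 · 1008 · 256 · 2 ≡ 655 (mod 1829).
Squaring chain: 655 → 1039; never reaches −1, so base 2 is a Miller–Rabin witness that 1829 is composite.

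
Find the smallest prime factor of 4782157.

4782157 is odd.
Digit sum 34, not divisible by 3.
Ends in 7: not divisible by 5.
7: 4782157 = 7·683165 + 2
11: 4782157 = 11·434741 + 6
13: 4782157 = 13·367858 + 3
17: 4782157 = 17·281303 + 6
19: 4782157 = 19·251692 + 9
23: 4782157 = 23·207919 + 20
29: 4782157 = 29·164901 + 28
31: 4782157 = 31·154263 + 4
37: 4782157 = 37·129247 + 18
41: 4782157 = 41·116637 + 40
43: 4782157 = 43·111212 + 41
47: 4782157 = 47·101748 + 1
53: 4782157 = 53·90229 + 20
59: 4782157 = 59·81053 + 30
61: 4782157 = 61·78396 + 1
67: 4782157 = 67·71375 + 32
71: 4782157 = 71·67354 + 23
73: 4782157 = 73·65509

73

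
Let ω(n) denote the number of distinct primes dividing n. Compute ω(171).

171 = 3^2 · 19
171 = 3^2 · 19, which has 2 distinct prime factors.

2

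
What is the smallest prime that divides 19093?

19093 is odd.
Digit sum 22, not divisible by 3.
Ends in 3: not divisible by 5.
7: 19093 = 7·2727 + 4
11: 19093 = 11·1735 + 8
13: 19093 = 13·1468 + 9
17: 19093 = 17·1123 + 2
19: 19093 = 19·1004 + 17
23: 19093 = 23·830 + 3
29: 19093 = 29·658 + 11
31: 19093 = 31·615 + 28
37: 19093 = 37·516 + 1
41: 19093 = 41·465 + 28
43: 19093 = 43·444 + 1
47: 19093 = 47·406 + 11
53: 19093 = 53·360 + 13
59: 19093 = 59·323 + 36
61: 19093 = 61·313

61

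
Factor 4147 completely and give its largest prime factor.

4147 = 11 · 377
377 = 13 · 29
29 is prime.
So 4147 = 11 · 13 · 29; the largest prime factor is 29.

29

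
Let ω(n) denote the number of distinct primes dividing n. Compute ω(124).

2

124 = 2^2 · 31
124 = 2^2 · 31, which has 2 distinct prime factors.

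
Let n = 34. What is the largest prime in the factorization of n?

34 = 2 · 17
17 is prime.
So 34 = 2 · 17; the largest prime factor is 17.

17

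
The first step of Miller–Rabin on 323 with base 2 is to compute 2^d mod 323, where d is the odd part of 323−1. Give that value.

323 − 1 = 322 = 2^1 · 161, so d = 161.
2^1 ≡ 2 (mod 323)
2^2 ≡ 2^2 = 4 ≡ 4 (mod 323)
2^4 ≡ 4^2 = 16 ≡ 16 (mod 323)
2^8 ≡ 16^2 = 256 ≡ 256 (mod 323)
2^16 ≡ 256^2 = 65536 ≡ 290 (mod 323)
2^32 ≡ 290^2 = 84100 ≡ 120 (mod 323)
2^64 ≡ 120^2 = 14400 ≡ 188 (mod 323)
2^128 ≡ 188^2 = 35344 ≡ 137 (mod 323)
161 = 128 + 32 + 1 in binary powers of 2.
So 2^161 ≡ 137 · 120 · 2 ≡ 257 (mod 323).
Squaring chain: 257; never reaches −1, so base 2 is a Miller–Rabin witness that 323 is composite.

257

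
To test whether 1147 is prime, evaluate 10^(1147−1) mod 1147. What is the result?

963

10^1 ≡ 10 (mod 1147)
10^2 ≡ 10^2 = 100 ≡ 100 (mod 1147)
10^4 ≡ 100^2 = 10000 ≡ 824 (mod 1147)
10^8 ≡ 824^2 = 678976 ≡ 1099 (mod 1147)
10^16 ≡ 1099^2 = 1207801 ≡ 10 (mod 1147)
10^32 ≡ 10^2 = 100 ≡ 100 (mod 1147)
10^64 ≡ 100^2 = 10000 ≡ 824 (mod 1147)
10^128 ≡ 824^2 = 678976 ≡ 1099 (mod 1147)
10^256 ≡ 1099^2 = 1207801 ≡ 10 (mod 1147)
10^512 ≡ 10^2 = 100 ≡ 100 (mod 1147)
10^1024 ≡ 100^2 = 10000 ≡ 824 (mod 1147)
1146 = 1024 + 64 + 32 + 16 + 8 + 2 in binary powers of 2.
So 10^1146 ≡ 824 · 824 · 100 · 10 · 1099 · 100 ≡ 963 (mod 1147).
Since 963 ≠ 1, base 10 is a Fermat witness: 1147 is composite.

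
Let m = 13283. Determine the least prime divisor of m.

13283 is odd.
Digit sum 17, not divisible by 3.
Ends in 3: not divisible by 5.
7: 13283 = 7·1897 + 4
11: 13283 = 11·1207 + 6
13: 13283 = 13·1021 + 10
17: 13283 = 17·781 + 6
19: 13283 = 19·699 + 2
23: 13283 = 23·577 + 12
29: 13283 = 29·458 + 1
31: 13283 = 31·428 + 15
37: 13283 = 37·359

37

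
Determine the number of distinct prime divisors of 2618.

4

2618 = 2 · 1309
1309 = 7 · 187
187 = 11 · 17
2618 = 2 · 7 · 11 · 17, which has 4 distinct prime factors.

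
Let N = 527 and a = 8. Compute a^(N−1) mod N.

225

8^1 ≡ 8 (mod 527)
8^2 ≡ 8^2 = 64 ≡ 64 (mod 527)
8^4 ≡ 64^2 = 4096 ≡ 407 (mod 527)
8^8 ≡ 407^2 = 165649 ≡ 171 (mod 527)
8^16 ≡ 171^2 = 29241 ≡ 256 (mod 527)
8^32 ≡ 256^2 = 65536 ≡ 188 (mod 527)
8^64 ≡ 188^2 = 35344 ≡ 35 (mod 527)
8^128 ≡ 35^2 = 1225 ≡ 171 (mod 527)
8^256 ≡ 171^2 = 29241 ≡ 256 (mod 527)
8^512 ≡ 256^2 = 65536 ≡ 188 (mod 527)
526 = 512 + 8 + 4 + 2 in binary powers of 2.
So 8^526 ≡ 188 · 171 · 407 · 64 ≡ 225 (mod 527).
Since 225 ≠ 1, base 8 is a Fermat witness: 527 is composite.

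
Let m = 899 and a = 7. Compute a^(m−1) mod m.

7^1 ≡ 7 (mod 899)
7^2 ≡ 7^2 = 49 ≡ 49 (mod 899)
7^4 ≡ 49^2 = 2401 ≡ 603 (mod 899)
7^8 ≡ 603^2 = 363609 ≡ 413 (mod 899)
7^16 ≡ 413^2 = 170569 ≡ 658 (mod 899)
7^32 ≡ 658^2 = 432964 ≡ 545 (mod 899)
7^64 ≡ 545^2 = 297025 ≡ 355 (mod 899)
7^128 ≡ 355^2 = 126025 ≡ 165 (mod 899)
7^256 ≡ 165^2 = 27225 ≡ 255 (mod 899)
7^512 ≡ 255^2 = 65025 ≡ 297 (mod 899)
898 = 512 + 256 + 128 + 2 in binary powers of 2.
So 7^898 ≡ 297 · 255 · 165 · 49 ≡ 484 (mod 899).
Since 484 ≠ 1, base 7 is a Fermat witness: 899 is composite.

484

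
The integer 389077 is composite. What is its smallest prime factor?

389077 is odd.
Digit sum 34, not divisible by 3.
Ends in 7: not divisible by 5.
7: 389077 = 7·55582 + 3
11: 389077 = 11·35370 + 7
13: 389077 = 13·29929

13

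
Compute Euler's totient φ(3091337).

Factor: 3091337 = 107 · 167 · 173.
φ(3091337) = (107−1) · (167−1) · (173−1) = 106 · 166 · 172 = 3026512.

3026512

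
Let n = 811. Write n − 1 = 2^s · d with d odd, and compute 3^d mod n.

810

811 − 1 = 810 = 2^1 · 405, so d = 405.
3^1 ≡ 3 (mod 811)
3^2 ≡ 3^2 = 9 ≡ 9 (mod 811)
3^4 ≡ 9^2 = 81 ≡ 81 (mod 811)
3^8 ≡ 81^2 = 6561 ≡ 73 (mod 811)
3^16 ≡ 73^2 = 5329 ≡ 463 (mod 811)
3^32 ≡ 463^2 = 214369 ≡ 265 (mod 811)
3^64 ≡ 265^2 = 70225 ≡ 479 (mod 811)
3^128 ≡ 479^2 = 229441 ≡ 739 (mod 811)
3^256 ≡ 739^2 = 546121 ≡ 318 (mod 811)
405 = 256 + 128 + 16 + 4 + 1 in binary powers of 2.
So 3^405 ≡ 318 · 739 · 463 · 81 · 3 ≡ 810 (mod 811).
Since 3^d ≡ 810 (mod 811), base 3 does not prove 811 composite.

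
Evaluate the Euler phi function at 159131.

134568

Factor: 159131 = 7 · 127 · 179.
φ(159131) = (7−1) · (127−1) · (179−1) = 6 · 126 · 178 = 134568.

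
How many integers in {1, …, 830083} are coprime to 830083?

Factor: 830083 = 73 · 83 · 137.
φ(830083) = (73−1) · (83−1) · (137−1) = 72 · 82 · 136 = 802944.

802944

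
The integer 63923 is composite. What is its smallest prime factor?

63923 is odd.
Digit sum 23, not divisible by 3.
Ends in 3: not divisible by 5.
7: 63923 = 7·9131 + 6
11: 63923 = 11·5811 + 2
13: 63923 = 13·4917 + 2
17: 63923 = 17·3760 + 3
19: 63923 = 19·3364 + 7
23: 63923 = 23·2779 + 6
29: 63923 = 29·2204 + 7
31: 63923 = 31·2062 + 1
37: 63923 = 37·1727 + 24
41: 63923 = 41·1559 + 4
43: 63923 = 43·1486 + 25
47: 63923 = 47·1360 + 3
53: 63923 = 53·1206 + 5
59: 63923 = 59·1083 + 26
61: 63923 = 61·1047 + 56
67: 63923 = 67·954 + 5
71: 63923 = 71·900 + 23
73: 63923 = 73·875 + 48
79: 63923 = 79·809 + 12
83: 63923 = 83·770 + 13
89: 63923 = 89·718 + 21
97: 63923 = 97·659

97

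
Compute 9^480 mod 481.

248

9^1 ≡ 9 (mod 481)
9^2 ≡ 9^2 = 81 ≡ 81 (mod 481)
9^4 ≡ 81^2 = 6561 ≡ 308 (mod 481)
9^8 ≡ 308^2 = 94864 ≡ 107 (mod 481)
9^16 ≡ 107^2 = 11449 ≡ 386 (mod 481)
9^32 ≡ 386^2 = 148996 ≡ 367 (mod 481)
9^64 ≡ 367^2 = 134689 ≡ 9 (mod 481)
9^128 ≡ 9^2 = 81 ≡ 81 (mod 481)
9^256 ≡ 81^2 = 6561 ≡ 308 (mod 481)
480 = 256 + 128 + 64 + 32 in binary powers of 2.
So 9^480 ≡ 308 · 81 · 9 · 367 ≡ 248 (mod 481).
Since 248 ≠ 1, base 9 is a Fermat witness: 481 is composite.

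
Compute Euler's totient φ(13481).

Factor: 13481 = 13 · 17 · 61.
φ(13481) = (13−1) · (17−1) · (61−1) = 12 · 16 · 60 = 11520.

11520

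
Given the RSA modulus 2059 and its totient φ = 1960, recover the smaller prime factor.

φ(n) = (p−1)(q−1) = n − (p+q) + 1, so p + q = 2059 − 1960 + 1 = 100.
p and q are the roots of t² − 100t + 2059 = 0.
Discriminant: 100² − 4·2059 = 10000 − 8236 = 1764; √1764 = 42.
q = (100 − 42)/2 = 29, p = (100 + 42)/2 = 71.
Check: 29 · 71 = 2059.

29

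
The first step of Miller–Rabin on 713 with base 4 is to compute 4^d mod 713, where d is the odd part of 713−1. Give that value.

349

713 − 1 = 712 = 2^3 · 89, so d = 89.
4^1 ≡ 4 (mod 713)
4^2 ≡ 4^2 = 16 ≡ 16 (mod 713)
4^4 ≡ 16^2 = 256 ≡ 256 (mod 713)
4^8 ≡ 256^2 = 65536 ≡ 653 (mod 713)
4^16 ≡ 653^2 = 426409 ≡ 35 (mod 713)
4^32 ≡ 35^2 = 1225 ≡ 512 (mod 713)
4^64 ≡ 512^2 = 262144 ≡ 473 (mod 713)
89 = 64 + 16 + 8 + 1 in binary powers of 2.
So 4^89 ≡ 473 · 35 · 653 · 4 ≡ 349 (mod 713).
Squaring chain: 349 → 591 → 624; never reaches −1, so base 4 is a Miller–Rabin witness that 713 is composite.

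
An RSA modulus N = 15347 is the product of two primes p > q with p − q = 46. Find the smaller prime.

103

Since p = q + 46, we have 15347 = q(q + 46), so q² + 46q − 15347 = 0.
Discriminant: 46² + 4·15347 = 2116 + 61388 = 63504; √63504 = 252.
q = (−46 + 252)/2 = 103, and p = q + 46 = 149.
Check: 103 · 149 = 15347.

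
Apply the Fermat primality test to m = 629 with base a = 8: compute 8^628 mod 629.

8^1 ≡ 8 (mod 629)
8^2 ≡ 8^2 = 64 ≡ 64 (mod 629)
8^4 ≡ 64^2 = 4096 ≡ 322 (mod 629)
8^8 ≡ 322^2 = 103684 ≡ 528 (mod 629)
8^16 ≡ 528^2 = 278784 ≡ 137 (mod 629)
8^32 ≡ 137^2 = 18769 ≡ 528 (mod 629)
8^64 ≡ 528^2 = 278784 ≡ 137 (mod 629)
8^128 ≡ 137^2 = 18769 ≡ 528 (mod 629)
8^256 ≡ 528^2 = 278784 ≡ 137 (mod 629)
8^512 ≡ 137^2 = 18769 ≡ 528 (mod 629)
628 = 512 + 64 + 32 + 16 + 4 in binary powers of 2.
So 8^628 ≡ 528 · 137 · 528 · 137 · 322 ≡ 322 (mod 629).
Since 322 ≠ 1, base 8 is a Fermat witness: 629 is composite.

322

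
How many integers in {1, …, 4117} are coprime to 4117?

Factor: 4117 = 23 · 179.
φ(4117) = (23−1) · (179−1) = 22 · 178 = 3916.

3916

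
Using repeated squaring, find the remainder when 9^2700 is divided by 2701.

1

9^1 ≡ 9 (mod 2701)
9^2 ≡ 9^2 = 81 ≡ 81 (mod 2701)
9^4 ≡ 81^2 = 6561 ≡ 1159 (mod 2701)
9^8 ≡ 1159^2 = 1343281 ≡ 884 (mod 2701)
9^16 ≡ 884^2 = 781456 ≡ 867 (mod 2701)
9^32 ≡ 867^2 = 751689 ≡ 811 (mod 2701)
9^64 ≡ 811^2 = 657721 ≡ 1378 (mod 2701)
9^128 ≡ 1378^2 = 1898884 ≡ 81 (mod 2701)
9^256 ≡ 81^2 = 6561 ≡ 1159 (mod 2701)
9^512 ≡ 1159^2 = 1343281 ≡ 884 (mod 2701)
9^1024 ≡ 884^2 = 781456 ≡ 867 (mod 2701)
9^2048 ≡ 867^2 = 751689 ≡ 811 (mod 2701)
2700 = 2048 + 512 + 128 + 8 + 4 in binary powers of 2.
So 9^2700 ≡ 811 · 884 · 81 · 884 · 1159 ≡ 1 (mod 2701).
Since the result is 1, base 9 gives no evidence that 2701 is composite.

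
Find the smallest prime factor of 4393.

23

4393 is odd.
Digit sum 19, not divisible by 3.
Ends in 3: not divisible by 5.
7: 4393 = 7·627 + 4
11: 4393 = 11·399 + 4
13: 4393 = 13·337 + 12
17: 4393 = 17·258 + 7
19: 4393 = 19·231 + 4
23: 4393 = 23·191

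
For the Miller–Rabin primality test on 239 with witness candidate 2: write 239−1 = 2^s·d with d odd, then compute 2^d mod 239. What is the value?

1

239 − 1 = 238 = 2^1 · 119, so d = 119.
2^1 ≡ 2 (mod 239)
2^2 ≡ 2^2 = 4 ≡ 4 (mod 239)
2^4 ≡ 4^2 = 16 ≡ 16 (mod 239)
2^8 ≡ 16^2 = 256 ≡ 17 (mod 239)
2^16 ≡ 17^2 = 289 ≡ 50 (mod 239)
2^32 ≡ 50^2 = 2500 ≡ 110 (mod 239)
2^64 ≡ 110^2 = 12100 ≡ 150 (mod 239)
119 = 64 + 32 + 16 + 4 + 2 + 1 in binary powers of 2.
So 2^119 ≡ 150 · 110 · 50 · 16 · 4 · 2 ≡ 1 (mod 239).
Since 2^d ≡ 1 (mod 239), base 2 does not prove 239 composite.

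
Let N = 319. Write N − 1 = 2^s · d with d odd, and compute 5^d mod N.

319 − 1 = 318 = 2^1 · 159, so d = 159.
5^1 ≡ 5 (mod 319)
5^2 ≡ 5^2 = 25 ≡ 25 (mod 319)
5^4 ≡ 25^2 = 625 ≡ 306 (mod 319)
5^8 ≡ 306^2 = 93636 ≡ 169 (mod 319)
5^16 ≡ 169^2 = 28561 ≡ 170 (mod 319)
5^32 ≡ 170^2 = 28900 ≡ 190 (mod 319)
5^64 ≡ 190^2 = 36100 ≡ 53 (mod 319)
5^128 ≡ 53^2 = 2809 ≡ 257 (mod 319)
159 = 128 + 16 + 8 + 4 + 2 + 1 in binary powers of 2.
So 5^159 ≡ 257 · 170 · 169 · 306 · 25 · 5 ≡ 196 (mod 319).
Squaring chain: 196; never reaches −1, so base 5 is a Miller–Rabin witness that 319 is composite.

196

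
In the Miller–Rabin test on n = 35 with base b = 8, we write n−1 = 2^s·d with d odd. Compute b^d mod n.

35 − 1 = 34 = 2^1 · 17, so d = 17.
8^1 ≡ 8 (mod 35)
8^2 ≡ 8^2 = 64 ≡ 29 (mod 35)
8^4 ≡ 29^2 = 841 ≡ 1 (mod 35)
8^8 ≡ 1^2 = 1 ≡ 1 (mod 35)
8^16 ≡ 1^2 = 1 ≡ 1 (mod 35)
17 = 16 + 1 in binary powers of 2.
So 8^17 ≡ 1 · 8 ≡ 8 (mod 35).
Squaring chain: 8; never reaches −1, so base 8 is a Miller–Rabin witness that 35 is composite.

8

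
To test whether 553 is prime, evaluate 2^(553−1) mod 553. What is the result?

2^1 ≡ 2 (mod 553)
2^2 ≡ 2^2 = 4 ≡ 4 (mod 553)
2^4 ≡ 4^2 = 16 ≡ 16 (mod 553)
2^8 ≡ 16^2 = 256 ≡ 256 (mod 553)
2^16 ≡ 256^2 = 65536 ≡ 282 (mod 553)
2^32 ≡ 282^2 = 79524 ≡ 445 (mod 553)
2^64 ≡ 445^2 = 198025 ≡ 51 (mod 553)
2^128 ≡ 51^2 = 2601 ≡ 389 (mod 553)
2^256 ≡ 389^2 = 151321 ≡ 352 (mod 553)
2^512 ≡ 352^2 = 123904 ≡ 32 (mod 553)
552 = 512 + 32 + 8 in binary powers of 2.
So 2^552 ≡ 32 · 445 · 256 ≡ 64 (mod 553).
Since 64 ≠ 1, base 2 is a Fermat witness: 553 is composite.

64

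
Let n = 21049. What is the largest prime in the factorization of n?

21049 = 7 · 3007
3007 = 31 · 97
97 is prime.
So 21049 = 7 · 31 · 97; the largest prime factor is 97.

97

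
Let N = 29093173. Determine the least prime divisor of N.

71

29093173 is odd.
Digit sum 34, not divisible by 3.
Ends in 3: not divisible by 5.
7: 29093173 = 7·4156167 + 4
11: 29093173 = 11·2644833 + 10
13: 29093173 = 13·2237936 + 5
17: 29093173 = 17·1711363 + 2
19: 29093173 = 19·1531219 + 12
23: 29093173 = 23·1264920 + 13
29: 29093173 = 29·1003212 + 25
31: 29093173 = 31·938489 + 14
37: 29093173 = 37·786301 + 36
41: 29093173 = 41·709589 + 24
43: 29093173 = 43·676585 + 18
47: 29093173 = 47·619003 + 32
53: 29093173 = 53·548927 + 42
59: 29093173 = 59·493104 + 37
61: 29093173 = 61·476937 + 16
67: 29093173 = 67·434226 + 31
71: 29093173 = 71·409763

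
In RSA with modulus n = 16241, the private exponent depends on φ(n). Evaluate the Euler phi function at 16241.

15984

Factor: 16241 = 109 · 149.
φ(16241) = (109−1) · (149−1) = 108 · 148 = 15984.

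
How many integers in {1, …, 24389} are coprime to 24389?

Factor: 24389 = 29^3.
φ(24389) = 29^2·(29−1) = 23548.

23548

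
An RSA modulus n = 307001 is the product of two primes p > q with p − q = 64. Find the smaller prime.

523

Since p = q + 64, we have 307001 = q(q + 64), so q² + 64q − 307001 = 0.
Discriminant: 64² + 4·307001 = 4096 + 1228004 = 1232100; √1232100 = 1110.
q = (−64 + 1110)/2 = 523, and p = q + 64 = 587.
Check: 523 · 587 = 307001.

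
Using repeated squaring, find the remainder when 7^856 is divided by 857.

1

7^1 ≡ 7 (mod 857)
7^2 ≡ 7^2 = 49 ≡ 49 (mod 857)
7^4 ≡ 49^2 = 2401 ≡ 687 (mod 857)
7^8 ≡ 687^2 = 471969 ≡ 619 (mod 857)
7^16 ≡ 619^2 = 383161 ≡ 82 (mod 857)
7^32 ≡ 82^2 = 6724 ≡ 725 (mod 857)
7^64 ≡ 725^2 = 525625 ≡ 284 (mod 857)
7^128 ≡ 284^2 = 80656 ≡ 98 (mod 857)
7^256 ≡ 98^2 = 9604 ≡ 177 (mod 857)
7^512 ≡ 177^2 = 31329 ≡ 477 (mod 857)
856 = 512 + 256 + 64 + 16 + 8 in binary powers of 2.
So 7^856 ≡ 477 · 177 · 284 · 82 · 619 ≡ 1 (mod 857).
Since the result is 1, base 7 gives no evidence that 857 is composite.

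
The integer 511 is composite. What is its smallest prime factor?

511 is odd.
Digit sum 7, not divisible by 3.
Ends in 1: not divisible by 5.
7: 511 = 7·73

7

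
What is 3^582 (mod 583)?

537

3^1 ≡ 3 (mod 583)
3^2 ≡ 3^2 = 9 ≡ 9 (mod 583)
3^4 ≡ 9^2 = 81 ≡ 81 (mod 583)
3^8 ≡ 81^2 = 6561 ≡ 148 (mod 583)
3^16 ≡ 148^2 = 21904 ≡ 333 (mod 583)
3^32 ≡ 333^2 = 110889 ≡ 119 (mod 583)
3^64 ≡ 119^2 = 14161 ≡ 169 (mod 583)
3^128 ≡ 169^2 = 28561 ≡ 577 (mod 583)
3^256 ≡ 577^2 = 332929 ≡ 36 (mod 583)
3^512 ≡ 36^2 = 1296 ≡ 130 (mod 583)
582 = 512 + 64 + 4 + 2 in binary powers of 2.
So 3^582 ≡ 130 · 169 · 81 · 9 ≡ 537 (mod 583).
Since 537 ≠ 1, base 3 is a Fermat witness: 583 is composite.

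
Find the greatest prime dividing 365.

365 = 5 · 73
73 is prime.
So 365 = 5 · 73; the largest prime factor is 73.

73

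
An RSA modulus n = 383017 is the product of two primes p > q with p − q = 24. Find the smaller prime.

Since p = q + 24, we have 383017 = q(q + 24), so q² + 24q − 383017 = 0.
Discriminant: 24² + 4·383017 = 576 + 1532068 = 1532644; √1532644 = 1238.
q = (−24 + 1238)/2 = 607, and p = q + 24 = 631.
Check: 607 · 631 = 383017.

607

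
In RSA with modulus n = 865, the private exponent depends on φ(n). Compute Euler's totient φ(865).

688

Factor: 865 = 5 · 173.
φ(865) = (5−1) · (173−1) = 4 · 172 = 688.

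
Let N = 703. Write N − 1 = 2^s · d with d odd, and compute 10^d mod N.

703 − 1 = 702 = 2^1 · 351, so d = 351.
10^1 ≡ 10 (mod 703)
10^2 ≡ 10^2 = 100 ≡ 100 (mod 703)
10^4 ≡ 100^2 = 10000 ≡ 158 (mod 703)
10^8 ≡ 158^2 = 24964 ≡ 359 (mod 703)
10^16 ≡ 359^2 = 128881 ≡ 232 (mod 703)
10^32 ≡ 232^2 = 53824 ≡ 396 (mod 703)
10^64 ≡ 396^2 = 156816 ≡ 47 (mod 703)
10^128 ≡ 47^2 = 2209 ≡ 100 (mod 703)
10^256 ≡ 100^2 = 10000 ≡ 158 (mod 703)
351 = 256 + 64 + 16 + 8 + 4 + 2 + 1 in binary powers of 2.
So 10^351 ≡ 158 · 47 · 232 · 359 · 158 · 100 · 10 ≡ 75 (mod 703).
Squaring chain: 75; never reaches −1, so base 10 is a Miller–Rabin witness that 703 is composite.

75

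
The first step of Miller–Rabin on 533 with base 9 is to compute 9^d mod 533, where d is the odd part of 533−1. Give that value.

9

533 − 1 = 532 = 2^2 · 133, so d = 133.
9^1 ≡ 9 (mod 533)
9^2 ≡ 9^2 = 81 ≡ 81 (mod 533)
9^4 ≡ 81^2 = 6561 ≡ 165 (mod 533)
9^8 ≡ 165^2 = 27225 ≡ 42 (mod 533)
9^16 ≡ 42^2 = 1764 ≡ 165 (mod 533)
9^32 ≡ 165^2 = 27225 ≡ 42 (mod 533)
9^64 ≡ 42^2 = 1764 ≡ 165 (mod 533)
9^128 ≡ 165^2 = 27225 ≡ 42 (mod 533)
133 = 128 + 4 + 1 in binary powers of 2.
So 9^133 ≡ 42 · 165 · 9 ≡ 9 (mod 533).
Squaring chain: 9 → 81; never reaches −1, so base 9 is a Miller–Rabin witness that 533 is composite.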